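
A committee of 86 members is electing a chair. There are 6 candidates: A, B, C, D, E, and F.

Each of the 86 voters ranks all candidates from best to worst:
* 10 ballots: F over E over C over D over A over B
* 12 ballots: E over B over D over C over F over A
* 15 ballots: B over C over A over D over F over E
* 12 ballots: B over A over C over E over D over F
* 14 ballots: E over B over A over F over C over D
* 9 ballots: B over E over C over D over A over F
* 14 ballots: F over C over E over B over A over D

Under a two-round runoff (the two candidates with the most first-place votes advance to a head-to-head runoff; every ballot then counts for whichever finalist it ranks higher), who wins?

E

Round 1 first-place votes: A 0, B 36, C 0, D 0, E 26, F 24. B and E advance.
Runoff: B is ranked above E on 36 ballots, E above B on 50.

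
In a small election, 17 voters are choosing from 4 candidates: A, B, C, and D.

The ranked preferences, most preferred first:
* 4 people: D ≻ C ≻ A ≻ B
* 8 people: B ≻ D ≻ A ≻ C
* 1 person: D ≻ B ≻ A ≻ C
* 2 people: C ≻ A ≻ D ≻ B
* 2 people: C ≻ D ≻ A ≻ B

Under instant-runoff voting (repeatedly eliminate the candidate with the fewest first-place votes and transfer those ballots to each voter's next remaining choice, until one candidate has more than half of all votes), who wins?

Round 1: A 0, B 8, C 4, D 5. A eliminated.
Round 2: B 8, C 4, D 5. C eliminated.
Round 3: B 8, D 9. D has a majority (≥9).

D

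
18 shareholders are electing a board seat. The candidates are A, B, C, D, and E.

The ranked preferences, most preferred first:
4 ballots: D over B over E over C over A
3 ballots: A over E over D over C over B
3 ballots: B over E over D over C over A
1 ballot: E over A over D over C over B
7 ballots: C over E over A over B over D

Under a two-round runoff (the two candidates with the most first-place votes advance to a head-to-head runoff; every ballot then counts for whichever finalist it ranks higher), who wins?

Round 1 first-place votes: A 3, B 3, C 7, D 4, E 1. C and D advance.
Runoff: C is ranked above D on 7 ballots, D above C on 11.

D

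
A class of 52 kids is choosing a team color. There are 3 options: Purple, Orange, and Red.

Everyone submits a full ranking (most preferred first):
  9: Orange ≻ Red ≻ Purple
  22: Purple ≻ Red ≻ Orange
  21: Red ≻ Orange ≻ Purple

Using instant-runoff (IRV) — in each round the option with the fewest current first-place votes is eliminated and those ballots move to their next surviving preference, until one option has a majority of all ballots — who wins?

Red

Round 1: Purple 22, Orange 9, Red 21. Orange eliminated.
Round 2: Purple 22, Red 30. Red has a majority (≥27).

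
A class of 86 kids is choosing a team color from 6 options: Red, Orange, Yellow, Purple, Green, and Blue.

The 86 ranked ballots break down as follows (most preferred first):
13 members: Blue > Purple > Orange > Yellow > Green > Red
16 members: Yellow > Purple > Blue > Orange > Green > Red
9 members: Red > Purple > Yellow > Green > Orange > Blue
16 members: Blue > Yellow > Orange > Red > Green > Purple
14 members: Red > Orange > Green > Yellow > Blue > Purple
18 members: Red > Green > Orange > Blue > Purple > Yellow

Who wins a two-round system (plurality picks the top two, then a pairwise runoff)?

Round 1 first-place votes: Red 41, Orange 0, Yellow 16, Purple 0, Green 0, Blue 29. Red and Blue advance.
Runoff: Red is ranked above Blue on 41 ballots, Blue above Red on 45.

Blue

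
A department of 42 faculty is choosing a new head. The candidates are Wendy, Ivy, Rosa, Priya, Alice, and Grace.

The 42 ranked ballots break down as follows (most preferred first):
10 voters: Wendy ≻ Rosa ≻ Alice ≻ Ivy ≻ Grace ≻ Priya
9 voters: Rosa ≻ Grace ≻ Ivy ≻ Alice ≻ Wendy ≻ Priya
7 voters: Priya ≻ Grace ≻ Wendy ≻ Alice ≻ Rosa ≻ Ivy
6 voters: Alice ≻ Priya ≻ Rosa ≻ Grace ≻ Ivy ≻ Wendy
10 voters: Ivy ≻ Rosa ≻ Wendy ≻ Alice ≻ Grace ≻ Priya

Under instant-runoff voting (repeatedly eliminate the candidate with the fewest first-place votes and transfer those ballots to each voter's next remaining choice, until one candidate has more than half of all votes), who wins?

Ivy

Round 1: Wendy 10, Ivy 10, Rosa 9, Priya 7, Alice 6, Grace 0. Grace eliminated.
Round 2: Wendy 10, Ivy 10, Rosa 9, Priya 7, Alice 6. Alice eliminated.
Round 3: Wendy 10, Ivy 10, Rosa 9, Priya 13. Rosa eliminated.
Round 4: Wendy 10, Ivy 19, Priya 13. Wendy eliminated.
Round 5: Ivy 29, Priya 13. Ivy has a majority (≥22).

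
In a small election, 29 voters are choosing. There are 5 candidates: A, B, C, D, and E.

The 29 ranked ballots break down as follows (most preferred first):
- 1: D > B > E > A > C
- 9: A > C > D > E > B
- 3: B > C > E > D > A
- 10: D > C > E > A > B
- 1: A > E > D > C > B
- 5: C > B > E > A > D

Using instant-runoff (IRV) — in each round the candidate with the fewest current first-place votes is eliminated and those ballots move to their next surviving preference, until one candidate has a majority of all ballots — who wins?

A

Round 1: A 10, B 3, C 5, D 11, E 0. E eliminated.
Round 2: A 10, B 3, C 5, D 11. B eliminated.
Round 3: A 10, C 8, D 11. C eliminated.
Round 4: A 15, D 14. A has a majority (≥15).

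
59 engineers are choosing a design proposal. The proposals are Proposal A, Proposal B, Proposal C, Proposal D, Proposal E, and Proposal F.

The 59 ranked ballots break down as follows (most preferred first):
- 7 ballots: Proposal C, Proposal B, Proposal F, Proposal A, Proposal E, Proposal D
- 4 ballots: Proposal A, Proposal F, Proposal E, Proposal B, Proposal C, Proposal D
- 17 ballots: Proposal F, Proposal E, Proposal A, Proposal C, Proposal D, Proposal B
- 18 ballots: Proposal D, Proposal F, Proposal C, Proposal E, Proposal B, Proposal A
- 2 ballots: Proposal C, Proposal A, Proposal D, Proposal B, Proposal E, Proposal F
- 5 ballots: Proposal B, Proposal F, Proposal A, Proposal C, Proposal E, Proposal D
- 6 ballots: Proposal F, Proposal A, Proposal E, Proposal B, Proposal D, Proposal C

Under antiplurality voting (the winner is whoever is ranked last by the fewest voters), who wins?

Last-place votes: Proposal A 18, Proposal B 17, Proposal C 6, Proposal D 16, Proposal E 0, Proposal F 2.

Proposal E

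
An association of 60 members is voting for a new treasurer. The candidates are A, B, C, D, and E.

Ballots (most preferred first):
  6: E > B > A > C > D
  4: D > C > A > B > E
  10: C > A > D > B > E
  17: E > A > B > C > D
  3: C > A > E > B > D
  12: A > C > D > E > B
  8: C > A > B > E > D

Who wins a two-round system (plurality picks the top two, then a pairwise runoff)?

Round 1 first-place votes: A 12, B 0, C 21, D 4, E 23. E and C advance.
Runoff: E is ranked above C on 23 ballots, C above E on 37.

C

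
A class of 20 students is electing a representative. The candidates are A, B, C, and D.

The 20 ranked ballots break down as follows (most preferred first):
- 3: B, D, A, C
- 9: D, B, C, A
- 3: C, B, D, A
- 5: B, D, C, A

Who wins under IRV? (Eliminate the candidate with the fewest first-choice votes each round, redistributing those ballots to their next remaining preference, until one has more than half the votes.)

Round 1: A 0, B 8, C 3, D 9. A eliminated.
Round 2: B 8, C 3, D 9. C eliminated.
Round 3: B 11, D 9. B has a majority (≥11).

B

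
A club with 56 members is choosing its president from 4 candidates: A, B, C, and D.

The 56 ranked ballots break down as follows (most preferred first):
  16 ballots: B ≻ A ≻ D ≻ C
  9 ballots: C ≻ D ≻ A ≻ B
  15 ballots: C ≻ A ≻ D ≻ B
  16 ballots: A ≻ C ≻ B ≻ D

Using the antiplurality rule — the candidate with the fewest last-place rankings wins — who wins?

A

Last-place votes: A 0, B 24, C 16, D 16.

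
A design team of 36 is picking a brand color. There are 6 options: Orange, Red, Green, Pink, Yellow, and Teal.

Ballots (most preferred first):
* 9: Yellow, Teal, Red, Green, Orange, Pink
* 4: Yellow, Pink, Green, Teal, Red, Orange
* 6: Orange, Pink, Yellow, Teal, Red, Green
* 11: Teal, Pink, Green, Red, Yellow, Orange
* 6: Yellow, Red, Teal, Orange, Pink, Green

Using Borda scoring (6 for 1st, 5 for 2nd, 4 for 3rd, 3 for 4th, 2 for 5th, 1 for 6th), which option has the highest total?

Teal

Orange: 9×2 + 4×1 + 6×6 + 11×1 + 6×3 = 87
Red: 9×4 + 4×2 + 6×2 + 11×3 + 6×5 = 119
Green: 9×3 + 4×4 + 6×1 + 11×4 + 6×1 = 99
Pink: 9×1 + 4×5 + 6×5 + 11×5 + 6×2 = 126
Yellow: 9×6 + 4×6 + 6×4 + 11×2 + 6×6 = 160
Teal: 9×5 + 4×3 + 6×3 + 11×6 + 6×4 = 165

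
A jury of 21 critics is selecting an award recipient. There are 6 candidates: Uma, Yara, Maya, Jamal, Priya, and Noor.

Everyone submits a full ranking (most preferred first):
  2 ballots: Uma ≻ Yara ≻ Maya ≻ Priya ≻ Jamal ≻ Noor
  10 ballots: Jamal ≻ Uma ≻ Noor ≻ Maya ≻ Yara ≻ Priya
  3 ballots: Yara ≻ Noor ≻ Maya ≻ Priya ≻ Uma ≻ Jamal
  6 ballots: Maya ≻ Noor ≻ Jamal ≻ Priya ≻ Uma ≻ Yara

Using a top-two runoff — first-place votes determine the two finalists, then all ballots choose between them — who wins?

Maya

Round 1 first-place votes: Uma 2, Yara 3, Maya 6, Jamal 10, Priya 0, Noor 0. Jamal and Maya advance.
Runoff: Jamal is ranked above Maya on 10 ballots, Maya above Jamal on 11.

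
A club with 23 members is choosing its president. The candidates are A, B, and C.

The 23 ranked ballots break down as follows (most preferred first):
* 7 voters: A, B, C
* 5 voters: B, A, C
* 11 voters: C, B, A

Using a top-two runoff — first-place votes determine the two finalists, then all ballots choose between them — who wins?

A

Round 1 first-place votes: A 7, B 5, C 11. C and A advance.
Runoff: C is ranked above A on 11 ballots, A above C on 12.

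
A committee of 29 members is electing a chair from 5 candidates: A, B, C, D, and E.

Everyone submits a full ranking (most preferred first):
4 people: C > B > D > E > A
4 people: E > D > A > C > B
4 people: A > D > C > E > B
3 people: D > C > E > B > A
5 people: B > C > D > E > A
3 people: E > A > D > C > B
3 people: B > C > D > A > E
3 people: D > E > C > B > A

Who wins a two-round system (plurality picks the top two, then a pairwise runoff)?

Round 1 first-place votes: A 4, B 8, C 4, D 6, E 7. B and E advance.
Runoff: B is ranked above E on 12 ballots, E above B on 17.

E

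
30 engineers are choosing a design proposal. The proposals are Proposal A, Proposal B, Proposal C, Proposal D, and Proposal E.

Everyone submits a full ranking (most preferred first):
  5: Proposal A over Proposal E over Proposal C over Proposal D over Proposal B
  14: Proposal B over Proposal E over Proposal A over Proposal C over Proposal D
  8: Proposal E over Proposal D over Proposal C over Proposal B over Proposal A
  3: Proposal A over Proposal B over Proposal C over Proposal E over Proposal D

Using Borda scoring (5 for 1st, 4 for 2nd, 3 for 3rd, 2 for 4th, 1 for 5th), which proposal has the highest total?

Proposal E

Proposal A: 5×5 + 14×3 + 8×1 + 3×5 = 90
Proposal B: 5×1 + 14×5 + 8×2 + 3×4 = 103
Proposal C: 5×3 + 14×2 + 8×3 + 3×3 = 76
Proposal D: 5×2 + 14×1 + 8×4 + 3×1 = 59
Proposal E: 5×4 + 14×4 + 8×5 + 3×2 = 122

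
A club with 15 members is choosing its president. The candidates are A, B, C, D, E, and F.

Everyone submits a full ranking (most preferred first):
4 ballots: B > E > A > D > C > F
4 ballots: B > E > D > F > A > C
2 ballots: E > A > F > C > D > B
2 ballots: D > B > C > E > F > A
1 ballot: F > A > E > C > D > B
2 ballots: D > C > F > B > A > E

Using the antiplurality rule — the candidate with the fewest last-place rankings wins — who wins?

Last-place votes: A 2, B 3, C 4, D 0, E 2, F 4.

D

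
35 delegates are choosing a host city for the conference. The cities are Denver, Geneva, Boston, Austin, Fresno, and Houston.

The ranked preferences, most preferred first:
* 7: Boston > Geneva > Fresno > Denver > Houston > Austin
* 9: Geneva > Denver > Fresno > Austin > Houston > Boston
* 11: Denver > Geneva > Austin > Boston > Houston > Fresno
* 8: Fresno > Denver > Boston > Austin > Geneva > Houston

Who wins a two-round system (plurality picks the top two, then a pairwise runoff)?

Denver

Round 1 first-place votes: Denver 11, Geneva 9, Boston 7, Austin 0, Fresno 8, Houston 0. Denver and Geneva advance.
Runoff: Denver is ranked above Geneva on 19 ballots, Geneva above Denver on 16.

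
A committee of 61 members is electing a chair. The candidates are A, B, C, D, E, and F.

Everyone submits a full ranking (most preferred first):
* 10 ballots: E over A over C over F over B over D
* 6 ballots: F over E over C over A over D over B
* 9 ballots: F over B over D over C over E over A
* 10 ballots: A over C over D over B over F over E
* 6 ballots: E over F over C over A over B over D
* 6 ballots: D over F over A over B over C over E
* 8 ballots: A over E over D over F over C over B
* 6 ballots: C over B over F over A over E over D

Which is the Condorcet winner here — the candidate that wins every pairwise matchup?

F vs A: 33–28
F vs B: 45–16
F vs C: 35–26
F vs D: 37–24
F vs E: 37–24
F beats every other candidate.

F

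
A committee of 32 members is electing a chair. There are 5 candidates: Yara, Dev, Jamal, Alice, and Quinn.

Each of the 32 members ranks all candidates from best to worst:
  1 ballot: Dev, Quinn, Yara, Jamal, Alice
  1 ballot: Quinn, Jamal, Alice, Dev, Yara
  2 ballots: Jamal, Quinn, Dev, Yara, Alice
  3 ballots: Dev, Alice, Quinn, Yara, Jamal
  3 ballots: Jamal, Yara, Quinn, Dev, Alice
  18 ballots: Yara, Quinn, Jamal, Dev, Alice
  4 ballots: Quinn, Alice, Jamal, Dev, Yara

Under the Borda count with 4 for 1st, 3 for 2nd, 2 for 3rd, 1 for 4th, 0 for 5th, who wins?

Quinn

Yara: 1×2 + 1×0 + 2×1 + 3×1 + 3×3 + 18×4 + 4×0 = 88
Dev: 1×4 + 1×1 + 2×2 + 3×4 + 3×1 + 18×1 + 4×1 = 46
Jamal: 1×1 + 1×3 + 2×4 + 3×0 + 3×4 + 18×2 + 4×2 = 68
Alice: 1×0 + 1×2 + 2×0 + 3×3 + 3×0 + 18×0 + 4×3 = 23
Quinn: 1×3 + 1×4 + 2×3 + 3×2 + 3×2 + 18×3 + 4×4 = 95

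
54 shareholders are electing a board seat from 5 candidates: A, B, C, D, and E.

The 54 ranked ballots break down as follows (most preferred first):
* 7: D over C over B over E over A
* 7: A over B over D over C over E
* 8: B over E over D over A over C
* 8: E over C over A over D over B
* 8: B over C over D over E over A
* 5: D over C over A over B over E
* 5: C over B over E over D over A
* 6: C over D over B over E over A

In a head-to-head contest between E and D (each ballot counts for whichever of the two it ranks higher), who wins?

E is ranked above D on 21 ballots; D above E on 33.

D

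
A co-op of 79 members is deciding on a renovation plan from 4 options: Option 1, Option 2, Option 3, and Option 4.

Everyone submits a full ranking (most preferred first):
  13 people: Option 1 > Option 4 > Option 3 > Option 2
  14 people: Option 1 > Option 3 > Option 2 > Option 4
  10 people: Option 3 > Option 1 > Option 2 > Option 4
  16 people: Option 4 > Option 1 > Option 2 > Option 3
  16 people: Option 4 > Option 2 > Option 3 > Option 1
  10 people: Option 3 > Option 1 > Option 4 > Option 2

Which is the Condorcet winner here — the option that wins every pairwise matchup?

Option 1 vs Option 2: 63–16
Option 1 vs Option 3: 43–36
Option 1 vs Option 4: 47–32
Option 1 beats every other option.

Option 1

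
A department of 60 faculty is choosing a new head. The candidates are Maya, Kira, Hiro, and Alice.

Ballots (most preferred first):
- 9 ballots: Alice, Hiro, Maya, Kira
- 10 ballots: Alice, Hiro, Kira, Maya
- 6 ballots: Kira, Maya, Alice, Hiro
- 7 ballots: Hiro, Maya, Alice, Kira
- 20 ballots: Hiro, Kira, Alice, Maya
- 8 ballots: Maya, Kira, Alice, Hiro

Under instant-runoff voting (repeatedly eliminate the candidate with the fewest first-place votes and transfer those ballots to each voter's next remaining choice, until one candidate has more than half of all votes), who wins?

Round 1: Maya 8, Kira 6, Hiro 27, Alice 19. Kira eliminated.
Round 2: Maya 14, Hiro 27, Alice 19. Maya eliminated.
Round 3: Hiro 27, Alice 33. Alice has a majority (≥31).

Alice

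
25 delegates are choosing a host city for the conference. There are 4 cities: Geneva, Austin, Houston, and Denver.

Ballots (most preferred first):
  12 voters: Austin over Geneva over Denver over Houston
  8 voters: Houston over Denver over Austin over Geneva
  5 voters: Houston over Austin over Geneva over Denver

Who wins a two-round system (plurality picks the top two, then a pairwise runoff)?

Round 1 first-place votes: Geneva 0, Austin 12, Houston 13, Denver 0. Houston and Austin advance.
Runoff: Houston is ranked above Austin on 13 ballots, Austin above Houston on 12.

Houston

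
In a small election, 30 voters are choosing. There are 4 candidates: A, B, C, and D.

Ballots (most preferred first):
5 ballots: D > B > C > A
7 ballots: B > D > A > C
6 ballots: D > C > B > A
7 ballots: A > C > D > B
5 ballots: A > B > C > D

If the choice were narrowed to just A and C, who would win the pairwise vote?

A is ranked above C on 19 ballots; C above A on 11.

A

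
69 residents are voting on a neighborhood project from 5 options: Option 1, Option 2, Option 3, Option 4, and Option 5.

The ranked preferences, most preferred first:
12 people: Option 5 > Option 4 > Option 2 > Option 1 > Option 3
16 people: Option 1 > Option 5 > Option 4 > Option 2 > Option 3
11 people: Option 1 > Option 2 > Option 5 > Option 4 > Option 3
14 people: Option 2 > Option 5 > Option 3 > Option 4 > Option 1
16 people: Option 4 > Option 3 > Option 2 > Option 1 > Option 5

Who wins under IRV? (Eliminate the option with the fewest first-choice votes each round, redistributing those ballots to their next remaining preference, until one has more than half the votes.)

Option 4

Round 1: Option 1 27, Option 2 14, Option 3 0, Option 4 16, Option 5 12. Option 3 eliminated.
Round 2: Option 1 27, Option 2 14, Option 4 16, Option 5 12. Option 5 eliminated.
Round 3: Option 1 27, Option 2 14, Option 4 28. Option 2 eliminated.
Round 4: Option 1 27, Option 4 42. Option 4 has a majority (≥35).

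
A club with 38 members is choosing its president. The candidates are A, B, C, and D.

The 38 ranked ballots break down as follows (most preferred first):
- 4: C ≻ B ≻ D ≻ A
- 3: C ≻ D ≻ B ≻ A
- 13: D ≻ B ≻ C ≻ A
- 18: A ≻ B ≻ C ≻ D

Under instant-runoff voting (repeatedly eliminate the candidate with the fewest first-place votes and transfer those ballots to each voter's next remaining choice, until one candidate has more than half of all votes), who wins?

D

Round 1: A 18, B 0, C 7, D 13. B eliminated.
Round 2: A 18, C 7, D 13. C eliminated.
Round 3: A 18, D 20. D has a majority (≥20).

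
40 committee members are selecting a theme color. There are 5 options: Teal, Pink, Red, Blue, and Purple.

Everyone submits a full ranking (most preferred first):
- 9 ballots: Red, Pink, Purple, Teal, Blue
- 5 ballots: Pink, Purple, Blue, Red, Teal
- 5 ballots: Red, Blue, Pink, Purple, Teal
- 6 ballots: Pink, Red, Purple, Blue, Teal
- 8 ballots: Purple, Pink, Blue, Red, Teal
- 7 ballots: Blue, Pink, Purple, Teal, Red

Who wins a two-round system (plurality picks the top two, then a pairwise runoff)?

Pink

Round 1 first-place votes: Teal 0, Pink 11, Red 14, Blue 7, Purple 8. Red and Pink advance.
Runoff: Red is ranked above Pink on 14 ballots, Pink above Red on 26.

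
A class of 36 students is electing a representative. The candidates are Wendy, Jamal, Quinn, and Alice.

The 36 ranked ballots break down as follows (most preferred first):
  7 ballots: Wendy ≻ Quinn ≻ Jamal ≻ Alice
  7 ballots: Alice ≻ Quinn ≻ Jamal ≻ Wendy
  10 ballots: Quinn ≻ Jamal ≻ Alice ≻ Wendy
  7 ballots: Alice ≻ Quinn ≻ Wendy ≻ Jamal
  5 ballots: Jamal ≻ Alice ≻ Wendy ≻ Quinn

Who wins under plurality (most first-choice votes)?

First-place votes: Wendy 7, Jamal 5, Quinn 10, Alice 14.

Alice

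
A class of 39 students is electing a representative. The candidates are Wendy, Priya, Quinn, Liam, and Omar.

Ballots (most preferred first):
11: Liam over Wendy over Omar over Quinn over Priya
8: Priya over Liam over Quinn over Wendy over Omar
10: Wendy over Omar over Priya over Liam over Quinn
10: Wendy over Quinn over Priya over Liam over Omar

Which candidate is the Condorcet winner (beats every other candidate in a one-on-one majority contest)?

Wendy

Wendy vs Priya: 31–8
Wendy vs Quinn: 31–8
Wendy vs Liam: 20–19
Wendy vs Omar: 39–0
Wendy beats every other candidate.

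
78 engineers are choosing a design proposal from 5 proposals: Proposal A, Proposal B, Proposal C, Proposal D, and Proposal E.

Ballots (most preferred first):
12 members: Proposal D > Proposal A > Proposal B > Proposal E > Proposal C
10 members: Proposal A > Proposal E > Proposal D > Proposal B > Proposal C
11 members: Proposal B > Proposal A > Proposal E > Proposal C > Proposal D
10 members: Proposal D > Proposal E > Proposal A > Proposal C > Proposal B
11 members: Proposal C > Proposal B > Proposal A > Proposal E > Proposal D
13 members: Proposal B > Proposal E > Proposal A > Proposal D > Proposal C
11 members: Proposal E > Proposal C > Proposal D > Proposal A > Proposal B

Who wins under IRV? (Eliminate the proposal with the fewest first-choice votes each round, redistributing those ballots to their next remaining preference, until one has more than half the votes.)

Proposal D

Round 1: Proposal A 10, Proposal B 24, Proposal C 11, Proposal D 22, Proposal E 11. Proposal A eliminated.
Round 2: Proposal B 24, Proposal C 11, Proposal D 22, Proposal E 21. Proposal C eliminated.
Round 3: Proposal B 35, Proposal D 22, Proposal E 21. Proposal E eliminated.
Round 4: Proposal B 35, Proposal D 43. Proposal D has a majority (≥40).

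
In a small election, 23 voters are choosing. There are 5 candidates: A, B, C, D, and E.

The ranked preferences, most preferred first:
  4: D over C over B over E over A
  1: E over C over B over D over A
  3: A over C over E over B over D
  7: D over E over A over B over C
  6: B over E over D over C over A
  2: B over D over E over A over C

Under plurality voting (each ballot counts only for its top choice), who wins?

First-place votes: A 3, B 8, C 0, D 11, E 1.

D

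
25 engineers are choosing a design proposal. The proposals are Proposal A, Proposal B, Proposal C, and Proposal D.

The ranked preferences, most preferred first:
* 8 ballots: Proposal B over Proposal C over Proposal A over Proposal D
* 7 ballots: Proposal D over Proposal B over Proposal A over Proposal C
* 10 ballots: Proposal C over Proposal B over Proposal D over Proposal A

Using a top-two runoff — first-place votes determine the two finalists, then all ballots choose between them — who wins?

Proposal B

Round 1 first-place votes: Proposal A 0, Proposal B 8, Proposal C 10, Proposal D 7. Proposal C and Proposal B advance.
Runoff: Proposal C is ranked above Proposal B on 10 ballots, Proposal B above Proposal C on 15.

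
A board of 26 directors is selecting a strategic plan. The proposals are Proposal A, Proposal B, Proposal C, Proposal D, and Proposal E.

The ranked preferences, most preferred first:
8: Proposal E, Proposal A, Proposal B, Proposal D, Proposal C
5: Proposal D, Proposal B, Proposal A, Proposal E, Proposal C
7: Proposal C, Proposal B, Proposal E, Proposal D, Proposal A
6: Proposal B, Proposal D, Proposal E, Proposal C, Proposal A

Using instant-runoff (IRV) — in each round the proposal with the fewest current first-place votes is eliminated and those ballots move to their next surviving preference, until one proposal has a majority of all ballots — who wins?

Round 1: Proposal A 0, Proposal B 6, Proposal C 7, Proposal D 5, Proposal E 8. Proposal A eliminated.
Round 2: Proposal B 6, Proposal C 7, Proposal D 5, Proposal E 8. Proposal D eliminated.
Round 3: Proposal B 11, Proposal C 7, Proposal E 8. Proposal C eliminated.
Round 4: Proposal B 18, Proposal E 8. Proposal B has a majority (≥14).

Proposal B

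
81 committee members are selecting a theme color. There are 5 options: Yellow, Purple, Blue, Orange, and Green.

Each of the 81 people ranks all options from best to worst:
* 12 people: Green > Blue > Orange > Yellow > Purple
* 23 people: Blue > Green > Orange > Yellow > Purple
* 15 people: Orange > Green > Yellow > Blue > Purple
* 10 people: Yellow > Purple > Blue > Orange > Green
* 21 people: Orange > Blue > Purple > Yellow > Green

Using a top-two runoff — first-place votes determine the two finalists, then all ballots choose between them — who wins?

Blue

Round 1 first-place votes: Yellow 10, Purple 0, Blue 23, Orange 36, Green 12. Orange and Blue advance.
Runoff: Orange is ranked above Blue on 36 ballots, Blue above Orange on 45.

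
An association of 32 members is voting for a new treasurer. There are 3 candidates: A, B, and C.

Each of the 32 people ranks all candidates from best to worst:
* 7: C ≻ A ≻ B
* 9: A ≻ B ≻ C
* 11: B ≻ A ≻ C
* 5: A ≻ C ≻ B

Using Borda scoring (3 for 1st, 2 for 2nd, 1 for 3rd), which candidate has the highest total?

A

A: 7×2 + 9×3 + 11×2 + 5×3 = 78
B: 7×1 + 9×2 + 11×3 + 5×1 = 63
C: 7×3 + 9×1 + 11×1 + 5×2 = 51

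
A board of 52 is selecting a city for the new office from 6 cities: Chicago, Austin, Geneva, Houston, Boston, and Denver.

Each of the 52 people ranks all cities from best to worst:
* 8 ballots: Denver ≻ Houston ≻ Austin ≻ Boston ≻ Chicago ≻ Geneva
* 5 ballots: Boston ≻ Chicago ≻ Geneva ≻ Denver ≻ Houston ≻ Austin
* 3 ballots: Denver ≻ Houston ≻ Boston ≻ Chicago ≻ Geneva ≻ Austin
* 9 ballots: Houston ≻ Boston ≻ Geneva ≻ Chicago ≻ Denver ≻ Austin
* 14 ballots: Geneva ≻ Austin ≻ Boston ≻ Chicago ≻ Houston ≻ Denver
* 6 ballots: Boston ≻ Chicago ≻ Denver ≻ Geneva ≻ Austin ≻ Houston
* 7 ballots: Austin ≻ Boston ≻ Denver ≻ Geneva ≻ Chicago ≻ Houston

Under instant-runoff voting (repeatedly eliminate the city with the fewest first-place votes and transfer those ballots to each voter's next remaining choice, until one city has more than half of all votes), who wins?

Round 1: Chicago 0, Austin 7, Geneva 14, Houston 9, Boston 11, Denver 11. Chicago eliminated.
Round 2: Austin 7, Geneva 14, Houston 9, Boston 11, Denver 11. Austin eliminated.
Round 3: Geneva 14, Houston 9, Boston 18, Denver 11. Houston eliminated.
Round 4: Geneva 14, Boston 27, Denver 11. Boston has a majority (≥27).

Boston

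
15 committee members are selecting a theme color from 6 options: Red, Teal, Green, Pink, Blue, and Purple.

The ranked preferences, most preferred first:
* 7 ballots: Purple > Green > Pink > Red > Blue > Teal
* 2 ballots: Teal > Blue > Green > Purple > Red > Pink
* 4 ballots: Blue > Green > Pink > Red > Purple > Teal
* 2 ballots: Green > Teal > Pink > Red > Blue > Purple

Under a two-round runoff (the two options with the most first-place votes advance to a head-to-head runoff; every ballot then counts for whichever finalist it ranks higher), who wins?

Round 1 first-place votes: Red 0, Teal 2, Green 2, Pink 0, Blue 4, Purple 7. Purple and Blue advance.
Runoff: Purple is ranked above Blue on 7 ballots, Blue above Purple on 8.

Blue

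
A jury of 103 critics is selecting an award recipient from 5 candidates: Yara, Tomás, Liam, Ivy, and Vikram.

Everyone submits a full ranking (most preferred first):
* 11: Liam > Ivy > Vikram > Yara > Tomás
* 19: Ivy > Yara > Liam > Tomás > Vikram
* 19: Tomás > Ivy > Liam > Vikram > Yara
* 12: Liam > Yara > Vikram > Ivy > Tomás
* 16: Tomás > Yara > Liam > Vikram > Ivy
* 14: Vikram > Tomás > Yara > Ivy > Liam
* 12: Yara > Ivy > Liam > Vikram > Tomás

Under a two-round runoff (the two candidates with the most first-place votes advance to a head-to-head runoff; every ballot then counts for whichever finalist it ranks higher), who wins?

Round 1 first-place votes: Yara 12, Tomás 35, Liam 23, Ivy 19, Vikram 14. Tomás and Liam advance.
Runoff: Tomás is ranked above Liam on 49 ballots, Liam above Tomás on 54.

Liam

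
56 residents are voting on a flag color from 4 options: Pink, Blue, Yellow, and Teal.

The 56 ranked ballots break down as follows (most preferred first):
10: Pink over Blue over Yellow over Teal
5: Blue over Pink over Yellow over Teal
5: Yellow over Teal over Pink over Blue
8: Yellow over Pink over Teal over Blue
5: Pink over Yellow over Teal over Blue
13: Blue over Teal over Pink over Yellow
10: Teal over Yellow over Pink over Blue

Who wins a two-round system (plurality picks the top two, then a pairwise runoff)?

Pink

Round 1 first-place votes: Pink 15, Blue 18, Yellow 13, Teal 10. Blue and Pink advance.
Runoff: Blue is ranked above Pink on 18 ballots, Pink above Blue on 38.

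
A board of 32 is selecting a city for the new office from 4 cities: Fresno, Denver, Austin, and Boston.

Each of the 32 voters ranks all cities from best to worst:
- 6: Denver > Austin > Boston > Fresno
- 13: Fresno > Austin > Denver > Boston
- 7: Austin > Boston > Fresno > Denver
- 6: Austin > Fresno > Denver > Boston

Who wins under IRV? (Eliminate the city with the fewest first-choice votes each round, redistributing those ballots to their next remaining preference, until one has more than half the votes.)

Austin

Round 1: Fresno 13, Denver 6, Austin 13, Boston 0. Boston eliminated.
Round 2: Fresno 13, Denver 6, Austin 13. Denver eliminated.
Round 3: Fresno 13, Austin 19. Austin has a majority (≥17).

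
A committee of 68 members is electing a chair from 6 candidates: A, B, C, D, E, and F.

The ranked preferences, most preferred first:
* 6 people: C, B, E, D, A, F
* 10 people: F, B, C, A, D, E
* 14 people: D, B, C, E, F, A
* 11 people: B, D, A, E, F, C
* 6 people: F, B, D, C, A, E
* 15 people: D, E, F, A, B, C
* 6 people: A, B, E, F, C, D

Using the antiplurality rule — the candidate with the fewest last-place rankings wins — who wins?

Last-place votes: A 14, B 0, C 26, D 6, E 16, F 6.

B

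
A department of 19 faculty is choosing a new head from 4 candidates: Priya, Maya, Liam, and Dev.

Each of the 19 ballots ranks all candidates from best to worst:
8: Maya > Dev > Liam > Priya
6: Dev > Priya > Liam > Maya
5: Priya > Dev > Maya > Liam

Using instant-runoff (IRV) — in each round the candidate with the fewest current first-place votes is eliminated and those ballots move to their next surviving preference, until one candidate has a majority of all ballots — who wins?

Round 1: Priya 5, Maya 8, Liam 0, Dev 6. Liam eliminated.
Round 2: Priya 5, Maya 8, Dev 6. Priya eliminated.
Round 3: Maya 8, Dev 11. Dev has a majority (≥10).

Dev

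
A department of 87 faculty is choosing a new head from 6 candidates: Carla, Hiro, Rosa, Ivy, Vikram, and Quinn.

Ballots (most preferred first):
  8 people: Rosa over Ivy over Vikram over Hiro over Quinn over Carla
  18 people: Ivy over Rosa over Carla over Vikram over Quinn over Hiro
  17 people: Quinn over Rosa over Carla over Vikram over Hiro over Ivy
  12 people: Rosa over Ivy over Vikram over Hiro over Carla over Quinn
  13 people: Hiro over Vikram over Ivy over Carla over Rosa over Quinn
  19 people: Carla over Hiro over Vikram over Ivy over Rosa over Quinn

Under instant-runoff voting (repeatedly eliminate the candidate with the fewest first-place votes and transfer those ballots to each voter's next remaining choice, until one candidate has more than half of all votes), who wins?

Ivy

Round 1: Carla 19, Hiro 13, Rosa 20, Ivy 18, Vikram 0, Quinn 17. Vikram eliminated.
Round 2: Carla 19, Hiro 13, Rosa 20, Ivy 18, Quinn 17. Hiro eliminated.
Round 3: Carla 19, Rosa 20, Ivy 31, Quinn 17. Quinn eliminated.
Round 4: Carla 19, Rosa 37, Ivy 31. Carla eliminated.
Round 5: Rosa 37, Ivy 50. Ivy has a majority (≥44).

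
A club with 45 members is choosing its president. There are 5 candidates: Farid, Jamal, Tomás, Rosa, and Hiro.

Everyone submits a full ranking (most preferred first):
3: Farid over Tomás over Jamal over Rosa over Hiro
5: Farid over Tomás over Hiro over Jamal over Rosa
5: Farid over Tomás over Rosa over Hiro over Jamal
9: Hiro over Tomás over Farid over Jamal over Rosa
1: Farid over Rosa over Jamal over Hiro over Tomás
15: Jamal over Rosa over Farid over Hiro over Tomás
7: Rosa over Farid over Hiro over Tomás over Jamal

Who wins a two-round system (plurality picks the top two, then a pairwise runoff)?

Farid

Round 1 first-place votes: Farid 14, Jamal 15, Tomás 0, Rosa 7, Hiro 9. Jamal and Farid advance.
Runoff: Jamal is ranked above Farid on 15 ballots, Farid above Jamal on 30.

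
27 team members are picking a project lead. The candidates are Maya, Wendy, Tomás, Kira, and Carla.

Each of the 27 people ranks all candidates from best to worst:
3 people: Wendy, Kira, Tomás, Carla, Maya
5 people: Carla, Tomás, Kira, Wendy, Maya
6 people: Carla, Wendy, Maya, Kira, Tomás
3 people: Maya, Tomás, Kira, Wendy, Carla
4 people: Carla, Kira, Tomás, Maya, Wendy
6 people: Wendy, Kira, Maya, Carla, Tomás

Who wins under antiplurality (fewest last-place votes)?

Last-place votes: Maya 8, Wendy 4, Tomás 12, Kira 0, Carla 3.

Kira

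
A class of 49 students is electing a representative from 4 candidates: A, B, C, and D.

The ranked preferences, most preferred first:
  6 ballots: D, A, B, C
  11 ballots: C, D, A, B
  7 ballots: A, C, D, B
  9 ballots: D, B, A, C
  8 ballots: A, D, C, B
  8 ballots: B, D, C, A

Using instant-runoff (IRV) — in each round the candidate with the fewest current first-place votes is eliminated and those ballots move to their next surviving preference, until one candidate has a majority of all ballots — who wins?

Round 1: A 15, B 8, C 11, D 15. B eliminated.
Round 2: A 15, C 11, D 23. C eliminated.
Round 3: A 15, D 34. D has a majority (≥25).

D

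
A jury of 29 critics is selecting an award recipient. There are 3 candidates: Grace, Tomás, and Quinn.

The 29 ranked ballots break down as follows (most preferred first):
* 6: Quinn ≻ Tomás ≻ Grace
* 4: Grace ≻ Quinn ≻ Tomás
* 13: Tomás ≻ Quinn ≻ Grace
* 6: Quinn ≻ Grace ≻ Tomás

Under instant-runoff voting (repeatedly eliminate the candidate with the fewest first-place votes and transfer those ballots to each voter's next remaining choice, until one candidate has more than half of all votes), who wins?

Quinn

Round 1: Grace 4, Tomás 13, Quinn 12. Grace eliminated.
Round 2: Tomás 13, Quinn 16. Quinn has a majority (≥15).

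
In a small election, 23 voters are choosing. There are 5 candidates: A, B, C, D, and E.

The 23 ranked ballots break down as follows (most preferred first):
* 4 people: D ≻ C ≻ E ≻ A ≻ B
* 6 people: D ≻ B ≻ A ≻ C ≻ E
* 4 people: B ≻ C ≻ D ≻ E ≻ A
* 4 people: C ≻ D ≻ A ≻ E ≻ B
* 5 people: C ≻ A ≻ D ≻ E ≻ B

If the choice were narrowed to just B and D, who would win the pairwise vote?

D

B is ranked above D on 4 ballots; D above B on 19.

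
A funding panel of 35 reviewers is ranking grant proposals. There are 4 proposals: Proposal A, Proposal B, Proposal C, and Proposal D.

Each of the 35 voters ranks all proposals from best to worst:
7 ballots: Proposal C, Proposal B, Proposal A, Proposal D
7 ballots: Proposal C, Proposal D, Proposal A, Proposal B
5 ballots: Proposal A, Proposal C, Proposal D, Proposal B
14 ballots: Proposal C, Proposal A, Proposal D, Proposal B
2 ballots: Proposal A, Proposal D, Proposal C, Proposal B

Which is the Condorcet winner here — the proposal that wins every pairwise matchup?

Proposal C vs Proposal A: 28–7
Proposal C vs Proposal B: 35–0
Proposal C vs Proposal D: 33–2
Proposal C beats every other proposal.

Proposal C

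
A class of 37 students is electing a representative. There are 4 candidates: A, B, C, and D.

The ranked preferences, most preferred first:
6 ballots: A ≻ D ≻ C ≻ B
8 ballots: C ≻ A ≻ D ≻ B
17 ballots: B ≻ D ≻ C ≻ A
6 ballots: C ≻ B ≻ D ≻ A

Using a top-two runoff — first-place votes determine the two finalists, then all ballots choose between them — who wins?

C

Round 1 first-place votes: A 6, B 17, C 14, D 0. B and C advance.
Runoff: B is ranked above C on 17 ballots, C above B on 20.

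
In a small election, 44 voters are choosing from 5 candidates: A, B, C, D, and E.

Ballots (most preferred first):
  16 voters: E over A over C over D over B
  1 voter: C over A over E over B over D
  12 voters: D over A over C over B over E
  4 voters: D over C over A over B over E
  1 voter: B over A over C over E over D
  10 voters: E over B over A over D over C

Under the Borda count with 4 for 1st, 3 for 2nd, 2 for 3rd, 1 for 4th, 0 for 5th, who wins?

A: 16×3 + 1×3 + 12×3 + 4×2 + 1×3 + 10×2 = 118
B: 16×0 + 1×1 + 12×1 + 4×1 + 1×4 + 10×3 = 51
C: 16×2 + 1×4 + 12×2 + 4×3 + 1×2 + 10×0 = 74
D: 16×1 + 1×0 + 12×4 + 4×4 + 1×0 + 10×1 = 90
E: 16×4 + 1×2 + 12×0 + 4×0 + 1×1 + 10×4 = 107

A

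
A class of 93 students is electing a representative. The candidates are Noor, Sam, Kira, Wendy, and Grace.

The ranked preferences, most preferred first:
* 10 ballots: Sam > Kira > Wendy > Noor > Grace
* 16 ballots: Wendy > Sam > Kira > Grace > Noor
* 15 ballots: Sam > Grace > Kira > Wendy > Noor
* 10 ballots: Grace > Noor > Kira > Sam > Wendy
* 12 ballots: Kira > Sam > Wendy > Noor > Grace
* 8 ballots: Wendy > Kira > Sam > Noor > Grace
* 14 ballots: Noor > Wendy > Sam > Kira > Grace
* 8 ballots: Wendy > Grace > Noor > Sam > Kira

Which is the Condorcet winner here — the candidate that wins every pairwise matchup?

Sam vs Noor: 61–32
Sam vs Kira: 63–30
Sam vs Wendy: 47–46
Sam vs Grace: 75–18
Sam beats every other candidate.

Sam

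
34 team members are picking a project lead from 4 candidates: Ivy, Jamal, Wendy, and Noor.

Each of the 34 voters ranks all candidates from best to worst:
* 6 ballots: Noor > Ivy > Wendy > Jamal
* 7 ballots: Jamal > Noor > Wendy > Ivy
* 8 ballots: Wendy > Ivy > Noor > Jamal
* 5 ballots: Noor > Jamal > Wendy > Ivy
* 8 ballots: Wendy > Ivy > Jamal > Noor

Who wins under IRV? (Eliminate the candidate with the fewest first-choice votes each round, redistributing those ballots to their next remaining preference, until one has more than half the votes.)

Round 1: Ivy 0, Jamal 7, Wendy 16, Noor 11. Ivy eliminated.
Round 2: Jamal 7, Wendy 16, Noor 11. Jamal eliminated.
Round 3: Wendy 16, Noor 18. Noor has a majority (≥18).

Noor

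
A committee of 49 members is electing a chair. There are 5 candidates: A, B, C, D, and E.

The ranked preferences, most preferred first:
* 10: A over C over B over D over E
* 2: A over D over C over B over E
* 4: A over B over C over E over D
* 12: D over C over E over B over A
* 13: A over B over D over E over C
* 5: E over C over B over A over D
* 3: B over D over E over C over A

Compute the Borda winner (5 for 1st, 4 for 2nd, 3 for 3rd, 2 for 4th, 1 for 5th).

A: 10×5 + 2×5 + 4×5 + 12×1 + 13×5 + 5×2 + 3×1 = 170
B: 10×3 + 2×2 + 4×4 + 12×2 + 13×4 + 5×3 + 3×5 = 156
C: 10×4 + 2×3 + 4×3 + 12×4 + 13×1 + 5×4 + 3×2 = 145
D: 10×2 + 2×4 + 4×1 + 12×5 + 13×3 + 5×1 + 3×4 = 148
E: 10×1 + 2×1 + 4×2 + 12×3 + 13×2 + 5×5 + 3×3 = 116

A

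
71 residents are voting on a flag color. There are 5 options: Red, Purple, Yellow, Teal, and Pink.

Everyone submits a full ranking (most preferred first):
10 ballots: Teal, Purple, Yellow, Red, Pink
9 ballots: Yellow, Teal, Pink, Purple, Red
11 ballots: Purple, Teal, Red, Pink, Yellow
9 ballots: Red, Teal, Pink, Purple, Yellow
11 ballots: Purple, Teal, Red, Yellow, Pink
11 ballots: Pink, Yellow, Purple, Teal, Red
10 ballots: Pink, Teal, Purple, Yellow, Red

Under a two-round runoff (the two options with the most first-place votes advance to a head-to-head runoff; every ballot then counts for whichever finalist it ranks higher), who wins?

Round 1 first-place votes: Red 9, Purple 22, Yellow 9, Teal 10, Pink 21. Purple and Pink advance.
Runoff: Purple is ranked above Pink on 32 ballots, Pink above Purple on 39.

Pink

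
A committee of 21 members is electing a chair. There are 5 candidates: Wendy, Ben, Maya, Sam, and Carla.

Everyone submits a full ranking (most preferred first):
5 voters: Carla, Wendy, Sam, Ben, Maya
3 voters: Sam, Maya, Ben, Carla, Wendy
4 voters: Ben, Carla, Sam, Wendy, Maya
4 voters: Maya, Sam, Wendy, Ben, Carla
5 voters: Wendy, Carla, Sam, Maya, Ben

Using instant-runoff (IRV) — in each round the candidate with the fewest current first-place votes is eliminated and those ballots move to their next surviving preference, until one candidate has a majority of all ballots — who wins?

Round 1: Wendy 5, Ben 4, Maya 4, Sam 3, Carla 5. Sam eliminated.
Round 2: Wendy 5, Ben 4, Maya 7, Carla 5. Ben eliminated.
Round 3: Wendy 5, Maya 7, Carla 9. Wendy eliminated.
Round 4: Maya 7, Carla 14. Carla has a majority (≥11).

Carla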